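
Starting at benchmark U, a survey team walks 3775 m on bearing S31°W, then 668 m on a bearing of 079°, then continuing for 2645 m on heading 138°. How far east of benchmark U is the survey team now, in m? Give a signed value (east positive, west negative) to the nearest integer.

Leg 1 (S31°W, 3775 m): east 3775 sin 211° = -1944.27, north 3775 cos 211° = -3235.81
Leg 2 (079°, 668 m): east 668 sin 79° = 655.73, north 668 cos 79° = 127.46
Leg 3 (138°, 2645 m): east 2645 sin 138° = 1769.85, north 2645 cos 138° = -1965.62
Net east component: 481.31 m.

481 m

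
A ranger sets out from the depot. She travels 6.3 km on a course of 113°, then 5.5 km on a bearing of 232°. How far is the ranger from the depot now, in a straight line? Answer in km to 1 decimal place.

Leg 1 (113°, 6.3 km): east 6.3 sin 113° = 5.80, north 6.3 cos 113° = -2.46
Leg 2 (232°, 5.5 km): east 5.5 sin 232° = -4.33, north 5.5 cos 232° = -3.39
Net: 1.47 east, -5.85 north. Distance = √((1.47)² + (-5.85)²) = 6.028 km.

6.0 km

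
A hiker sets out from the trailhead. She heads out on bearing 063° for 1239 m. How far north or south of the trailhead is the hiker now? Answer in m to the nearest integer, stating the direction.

562 m north

Leg 1 (063°, 1239 m): east 1239 sin 63° = 1103.96, north 1239 cos 63° = 562.49
Net north component: 562.49 m.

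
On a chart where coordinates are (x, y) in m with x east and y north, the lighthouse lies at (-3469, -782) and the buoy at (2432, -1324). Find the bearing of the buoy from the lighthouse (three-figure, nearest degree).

Δeast = 2432 − -3469 = 5901.00; Δnorth = -1324 − -782 = -542.00.
Bearing = atan2(Δeast, Δnorth) mod 360° = 95.25° ≈ 095°.

095°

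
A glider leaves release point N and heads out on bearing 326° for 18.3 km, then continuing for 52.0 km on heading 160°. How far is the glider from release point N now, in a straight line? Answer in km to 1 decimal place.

Leg 1 (326°, 18.3 km): east 18.3 sin 326° = -10.23, north 18.3 cos 326° = 15.17
Leg 2 (160°, 52.0 km): east 52.0 sin 160° = 17.79, north 52.0 cos 160° = -48.86
Net: 7.55 east, -33.69 north. Distance = √((7.55)² + (-33.69)²) = 34.529 km.

34.5 km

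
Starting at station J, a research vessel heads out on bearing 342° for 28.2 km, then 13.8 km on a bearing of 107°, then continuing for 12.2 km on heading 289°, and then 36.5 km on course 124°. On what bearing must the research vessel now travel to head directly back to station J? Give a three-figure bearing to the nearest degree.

255°

Leg 1 (342°, 28.2 km): east 28.2 sin 342° = -8.71, north 28.2 cos 342° = 26.82
Leg 2 (107°, 13.8 km): east 13.8 sin 107° = 13.20, north 13.8 cos 107° = -4.03
Leg 3 (289°, 12.2 km): east 12.2 sin 289° = -11.54, north 12.2 cos 289° = 3.97
Leg 4 (124°, 36.5 km): east 36.5 sin 124° = 30.26, north 36.5 cos 124° = -20.41
Net displacement: 23.21 east, 6.35 north. Direction back to start is (-23.21, -6.35): bearing = atan2(-23.21, -6.35) mod 360° = 254.71° ≈ 255°.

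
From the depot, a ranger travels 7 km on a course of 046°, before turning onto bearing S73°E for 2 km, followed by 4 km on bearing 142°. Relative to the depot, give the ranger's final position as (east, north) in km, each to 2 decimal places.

Leg 1 (046°, 7 km): east 7 sin 46° = 5.04, north 7 cos 46° = 4.86
Leg 2 (S73°E, 2 km): east 2 sin 107° = 1.91, north 2 cos 107° = -0.58
Leg 3 (142°, 4 km): east 4 sin 142° = 2.46, north 4 cos 142° = -3.15
Summing: 9.41 km east, 1.13 km north → (9.41, 1.13).

(9.41, 1.13)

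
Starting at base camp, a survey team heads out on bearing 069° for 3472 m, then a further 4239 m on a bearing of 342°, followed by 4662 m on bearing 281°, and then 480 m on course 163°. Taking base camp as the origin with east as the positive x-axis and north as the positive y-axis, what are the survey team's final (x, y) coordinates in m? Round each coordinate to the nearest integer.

Leg 1 (069°, 3472 m): east 3472 sin 69° = 3241.39, north 3472 cos 69° = 1244.25
Leg 2 (342°, 4239 m): east 4239 sin 342° = -1309.92, north 4239 cos 342° = 4031.53
Leg 3 (281°, 4662 m): east 4662 sin 281° = -4576.35, north 4662 cos 281° = 889.55
Leg 4 (163°, 480 m): east 480 sin 163° = 140.34, north 480 cos 163° = -459.03
Summing: -2504.54 m east, 5706.31 m north → (-2505, 5706).

(-2505, 5706)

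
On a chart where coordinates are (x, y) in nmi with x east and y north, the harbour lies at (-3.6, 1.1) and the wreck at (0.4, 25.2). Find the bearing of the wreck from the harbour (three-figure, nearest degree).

Δeast = 0.4 − -3.6 = 4.00; Δnorth = 25.2 − 1.1 = 24.10.
Bearing = atan2(Δeast, Δnorth) mod 360° = 9.42° ≈ 009°.

009°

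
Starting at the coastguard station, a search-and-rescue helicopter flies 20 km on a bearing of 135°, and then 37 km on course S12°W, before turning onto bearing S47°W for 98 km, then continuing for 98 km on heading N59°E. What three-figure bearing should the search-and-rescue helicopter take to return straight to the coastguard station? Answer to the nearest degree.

Leg 1 (135°, 20 km): east 20 sin 135° = 14.14, north 20 cos 135° = -14.14
Leg 2 (S12°W, 37 km): east 37 sin 192° = -7.69, north 37 cos 192° = -36.19
Leg 3 (S47°W, 98 km): east 98 sin 227° = -71.67, north 98 cos 227° = -66.84
Leg 4 (N59°E, 98 km): east 98 sin 59° = 84.00, north 98 cos 59° = 50.47
Net displacement: 18.78 east, -66.70 north. Direction back to start is (-18.78, 66.70): bearing = atan2(-18.78, 66.70) mod 360° = 344.27° ≈ 344°.

344°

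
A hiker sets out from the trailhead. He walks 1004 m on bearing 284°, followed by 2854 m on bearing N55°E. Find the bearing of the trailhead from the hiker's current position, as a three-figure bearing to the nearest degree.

Leg 1 (284°, 1004 m): east 1004 sin 284° = -974.18, north 1004 cos 284° = 242.89
Leg 2 (N55°E, 2854 m): east 2854 sin 55° = 2337.86, north 2854 cos 55° = 1636.99
Net displacement: 1363.68 east, 1879.88 north. Direction back to start is (-1363.68, -1879.88): bearing = atan2(-1363.68, -1879.88) mod 360° = 215.96° ≈ 216°.

216°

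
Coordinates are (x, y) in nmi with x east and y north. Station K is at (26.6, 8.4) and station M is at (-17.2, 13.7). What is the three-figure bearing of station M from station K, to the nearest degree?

Δeast = -17.2 − 26.6 = -43.80; Δnorth = 13.7 − 8.4 = 5.30.
Bearing = atan2(Δeast, Δnorth) mod 360° = 276.90° ≈ 277°.

277°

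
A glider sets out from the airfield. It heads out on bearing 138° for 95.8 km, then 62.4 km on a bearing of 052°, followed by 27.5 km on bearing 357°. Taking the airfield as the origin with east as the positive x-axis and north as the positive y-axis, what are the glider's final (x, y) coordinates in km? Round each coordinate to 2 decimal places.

Leg 1 (138°, 95.8 km): east 95.8 sin 138° = 64.10, north 95.8 cos 138° = -71.19
Leg 2 (052°, 62.4 km): east 62.4 sin 52° = 49.17, north 62.4 cos 52° = 38.42
Leg 3 (357°, 27.5 km): east 27.5 sin 357° = -1.44, north 27.5 cos 357° = 27.46
Summing: 111.84 km east, -5.31 km north → (111.84, -5.31).

(111.84, -5.31)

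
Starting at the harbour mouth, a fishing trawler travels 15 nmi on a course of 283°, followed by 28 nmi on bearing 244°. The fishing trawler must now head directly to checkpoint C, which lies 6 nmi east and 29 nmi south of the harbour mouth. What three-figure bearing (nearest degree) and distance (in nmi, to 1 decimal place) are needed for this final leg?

Leg 1 (283°, 15 nmi): east 15 sin 283° = -14.62, north 15 cos 283° = 3.37
Leg 2 (244°, 28 nmi): east 28 sin 244° = -25.17, north 28 cos 244° = -12.27
Current position: (-39.78, -8.90). Target: (6, -29). Remaining: Δeast = 45.78, Δnorth = -20.10.
Bearing = atan2(45.78, -20.10) mod 360° = 113.70°; distance = √((45.78)² + (-20.10)²) = 50.000 nmi.

114°, 50.0 nmi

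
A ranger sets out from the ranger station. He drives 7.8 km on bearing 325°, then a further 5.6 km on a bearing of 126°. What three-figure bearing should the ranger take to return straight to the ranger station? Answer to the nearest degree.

181°

Leg 1 (325°, 7.8 km): east 7.8 sin 325° = -4.47, north 7.8 cos 325° = 6.39
Leg 2 (126°, 5.6 km): east 5.6 sin 126° = 4.53, north 5.6 cos 126° = -3.29
Net displacement: 0.06 east, 3.10 north. Direction back to start is (-0.06, -3.10): bearing = atan2(-0.06, -3.10) mod 360° = 181.05° ≈ 181°.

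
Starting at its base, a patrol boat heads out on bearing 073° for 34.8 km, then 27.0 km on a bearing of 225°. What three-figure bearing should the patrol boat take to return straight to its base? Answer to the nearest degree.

302°

Leg 1 (073°, 34.8 km): east 34.8 sin 73° = 33.28, north 34.8 cos 73° = 10.17
Leg 2 (225°, 27.0 km): east 27.0 sin 225° = -19.09, north 27.0 cos 225° = -19.09
Net displacement: 14.19 east, -8.92 north. Direction back to start is (-14.19, 8.92): bearing = atan2(-14.19, 8.92) mod 360° = 302.15° ≈ 302°.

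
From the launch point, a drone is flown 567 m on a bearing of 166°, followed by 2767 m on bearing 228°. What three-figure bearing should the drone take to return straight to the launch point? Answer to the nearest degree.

Leg 1 (166°, 567 m): east 567 sin 166° = 137.17, north 567 cos 166° = -550.16
Leg 2 (228°, 2767 m): east 2767 sin 228° = -2056.28, north 2767 cos 228° = -1851.48
Net displacement: -1919.11 east, -2401.64 north. Direction back to start is (1919.11, 2401.64): bearing = atan2(1919.11, 2401.64) mod 360° = 38.63° ≈ 039°.

039°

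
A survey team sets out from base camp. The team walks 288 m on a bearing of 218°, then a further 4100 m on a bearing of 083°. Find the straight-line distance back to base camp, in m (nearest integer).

Leg 1 (218°, 288 m): east 288 sin 218° = -177.31, north 288 cos 218° = -226.95
Leg 2 (083°, 4100 m): east 4100 sin 83° = 4069.44, north 4100 cos 83° = 499.66
Net: 3892.13 east, 272.72 north. Distance = √((3892.13)² + (272.72)²) = 3901.672 m.

3902 m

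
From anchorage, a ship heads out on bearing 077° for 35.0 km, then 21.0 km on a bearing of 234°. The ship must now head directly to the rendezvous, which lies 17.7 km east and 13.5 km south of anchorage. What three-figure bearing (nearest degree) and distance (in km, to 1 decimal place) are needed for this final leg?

Leg 1 (077°, 35.0 km): east 35.0 sin 77° = 34.10, north 35.0 cos 77° = 7.87
Leg 2 (234°, 21.0 km): east 21.0 sin 234° = -16.99, north 21.0 cos 234° = -12.34
Current position: (17.11, -4.47). Target: (17.7, -13.5). Remaining: Δeast = 0.59, Δnorth = -9.03.
Bearing = atan2(0.59, -9.03) mod 360° = 176.28°; distance = √((0.59)² + (-9.03)²) = 9.049 km.

176°, 9.0 km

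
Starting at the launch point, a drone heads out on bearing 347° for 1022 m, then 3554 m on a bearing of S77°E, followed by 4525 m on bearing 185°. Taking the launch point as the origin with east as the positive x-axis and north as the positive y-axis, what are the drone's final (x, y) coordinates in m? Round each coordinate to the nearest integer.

(2839, -4311)

Leg 1 (347°, 1022 m): east 1022 sin 347° = -229.90, north 1022 cos 347° = 995.81
Leg 2 (S77°E, 3554 m): east 3554 sin 103° = 3462.91, north 3554 cos 103° = -799.48
Leg 3 (185°, 4525 m): east 4525 sin 185° = -394.38, north 4525 cos 185° = -4507.78
Summing: 2838.63 m east, -4311.45 m north → (2839, -4311).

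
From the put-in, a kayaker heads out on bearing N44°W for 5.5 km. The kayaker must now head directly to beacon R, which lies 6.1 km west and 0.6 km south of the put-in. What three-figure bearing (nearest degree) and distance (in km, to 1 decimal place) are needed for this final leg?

207°, 5.1 km

Leg 1 (N44°W, 5.5 km): east 5.5 sin 316° = -3.82, north 5.5 cos 316° = 3.96
Current position: (-3.82, 3.96). Target: (-6.1, -0.6). Remaining: Δeast = -2.28, Δnorth = -4.56.
Bearing = atan2(-2.28, -4.56) mod 360° = 206.58°; distance = √((-2.28)² + (-4.56)²) = 5.095 km.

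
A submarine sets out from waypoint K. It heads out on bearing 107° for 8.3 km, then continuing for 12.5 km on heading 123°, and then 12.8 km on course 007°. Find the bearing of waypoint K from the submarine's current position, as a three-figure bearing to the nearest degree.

260°

Leg 1 (107°, 8.3 km): east 8.3 sin 107° = 7.94, north 8.3 cos 107° = -2.43
Leg 2 (123°, 12.5 km): east 12.5 sin 123° = 10.48, north 12.5 cos 123° = -6.81
Leg 3 (007°, 12.8 km): east 12.8 sin 7° = 1.56, north 12.8 cos 7° = 12.70
Net displacement: 19.98 east, 3.47 north. Direction back to start is (-19.98, -3.47): bearing = atan2(-19.98, -3.47) mod 360° = 260.15° ≈ 260°.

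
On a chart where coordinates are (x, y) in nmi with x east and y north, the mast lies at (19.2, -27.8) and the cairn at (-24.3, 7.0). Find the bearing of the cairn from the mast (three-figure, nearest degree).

Δeast = -24.3 − 19.2 = -43.50; Δnorth = 7.0 − -27.8 = 34.80.
Bearing = atan2(Δeast, Δnorth) mod 360° = 308.66° ≈ 309°.

309°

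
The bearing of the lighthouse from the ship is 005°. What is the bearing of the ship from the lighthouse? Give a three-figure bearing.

Back-bearing = 005° + 180° = 185°.

185°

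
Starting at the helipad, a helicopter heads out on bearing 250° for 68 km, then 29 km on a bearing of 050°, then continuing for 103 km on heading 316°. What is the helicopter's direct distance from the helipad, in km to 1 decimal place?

132.8 km

Leg 1 (250°, 68 km): east 68 sin 250° = -63.90, north 68 cos 250° = -23.26
Leg 2 (050°, 29 km): east 29 sin 50° = 22.22, north 29 cos 50° = 18.64
Leg 3 (316°, 103 km): east 103 sin 316° = -71.55, north 103 cos 316° = 74.09
Net: -113.23 east, 69.48 north. Distance = √((-113.23)² + (69.48)²) = 132.848 km.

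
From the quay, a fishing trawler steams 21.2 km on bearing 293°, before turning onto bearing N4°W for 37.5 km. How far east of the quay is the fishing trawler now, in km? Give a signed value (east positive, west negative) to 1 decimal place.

Leg 1 (293°, 21.2 km): east 21.2 sin 293° = -19.51, north 21.2 cos 293° = 8.28
Leg 2 (N4°W, 37.5 km): east 37.5 sin 356° = -2.62, north 37.5 cos 356° = 37.41
Net east component: -22.13 km.

-22.1 km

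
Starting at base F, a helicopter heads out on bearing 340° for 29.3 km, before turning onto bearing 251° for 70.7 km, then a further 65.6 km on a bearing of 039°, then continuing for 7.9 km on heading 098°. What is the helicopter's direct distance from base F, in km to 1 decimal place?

61.1 km

Leg 1 (340°, 29.3 km): east 29.3 sin 340° = -10.02, north 29.3 cos 340° = 27.53
Leg 2 (251°, 70.7 km): east 70.7 sin 251° = -66.85, north 70.7 cos 251° = -23.02
Leg 3 (039°, 65.6 km): east 65.6 sin 39° = 41.28, north 65.6 cos 39° = 50.98
Leg 4 (098°, 7.9 km): east 7.9 sin 98° = 7.82, north 7.9 cos 98° = -1.10
Net: -27.76 east, 54.40 north. Distance = √((-27.76)² + (54.40)²) = 61.072 km.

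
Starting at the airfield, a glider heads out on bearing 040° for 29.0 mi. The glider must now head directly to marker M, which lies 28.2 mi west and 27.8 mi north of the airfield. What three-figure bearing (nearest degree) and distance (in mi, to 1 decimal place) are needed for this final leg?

277°, 47.2 mi

Leg 1 (040°, 29.0 mi): east 29.0 sin 40° = 18.64, north 29.0 cos 40° = 22.22
Current position: (18.64, 22.22). Target: (-28.2, 27.8). Remaining: Δeast = -46.84, Δnorth = 5.58.
Bearing = atan2(-46.84, 5.58) mod 360° = 276.80°; distance = √((-46.84)² + (5.58)²) = 47.173 mi.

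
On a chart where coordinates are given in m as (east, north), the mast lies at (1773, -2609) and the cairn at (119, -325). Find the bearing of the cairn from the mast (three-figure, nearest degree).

Δeast = 119 − 1773 = -1654.00; Δnorth = -325 − -2609 = 2284.00.
Bearing = atan2(Δeast, Δnorth) mod 360° = 324.09° ≈ 324°.

324°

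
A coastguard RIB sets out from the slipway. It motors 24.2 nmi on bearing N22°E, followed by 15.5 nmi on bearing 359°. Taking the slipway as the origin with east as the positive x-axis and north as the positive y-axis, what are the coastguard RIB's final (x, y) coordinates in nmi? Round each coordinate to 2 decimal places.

(8.79, 37.94)

Leg 1 (N22°E, 24.2 nmi): east 24.2 sin 22° = 9.07, north 24.2 cos 22° = 22.44
Leg 2 (359°, 15.5 nmi): east 15.5 sin 359° = -0.27, north 15.5 cos 359° = 15.50
Summing: 8.79 nmi east, 37.94 nmi north → (8.79, 37.94).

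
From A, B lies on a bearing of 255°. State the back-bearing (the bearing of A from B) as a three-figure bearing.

Back-bearing = 255° − 180° = 075°.

075°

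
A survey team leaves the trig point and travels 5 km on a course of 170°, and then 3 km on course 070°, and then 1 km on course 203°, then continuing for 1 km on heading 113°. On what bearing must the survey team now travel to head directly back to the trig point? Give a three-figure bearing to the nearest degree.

Leg 1 (170°, 5 km): east 5 sin 170° = 0.87, north 5 cos 170° = -4.92
Leg 2 (070°, 3 km): east 3 sin 70° = 2.82, north 3 cos 70° = 1.03
Leg 3 (203°, 1 km): east 1 sin 203° = -0.39, north 1 cos 203° = -0.92
Leg 4 (113°, 1 km): east 1 sin 113° = 0.92, north 1 cos 113° = -0.39
Net displacement: 4.22 east, -5.21 north. Direction back to start is (-4.22, 5.21): bearing = atan2(-4.22, 5.21) mod 360° = 321.01° ≈ 321°.

321°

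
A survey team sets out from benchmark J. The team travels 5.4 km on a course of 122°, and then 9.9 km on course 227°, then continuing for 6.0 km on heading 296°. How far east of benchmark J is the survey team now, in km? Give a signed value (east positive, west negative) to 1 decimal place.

Leg 1 (122°, 5.4 km): east 5.4 sin 122° = 4.58, north 5.4 cos 122° = -2.86
Leg 2 (227°, 9.9 km): east 9.9 sin 227° = -7.24, north 9.9 cos 227° = -6.75
Leg 3 (296°, 6.0 km): east 6.0 sin 296° = -5.39, north 6.0 cos 296° = 2.63
Net east component: -8.05 km.

-8.1 km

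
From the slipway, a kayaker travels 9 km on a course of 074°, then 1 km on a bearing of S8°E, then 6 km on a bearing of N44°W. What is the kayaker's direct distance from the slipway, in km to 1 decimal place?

Leg 1 (074°, 9 km): east 9 sin 74° = 8.65, north 9 cos 74° = 2.48
Leg 2 (S8°E, 1 km): east 1 sin 172° = 0.14, north 1 cos 172° = -0.99
Leg 3 (N44°W, 6 km): east 6 sin 316° = -4.17, north 6 cos 316° = 4.32
Net: 4.62 east, 5.81 north. Distance = √((4.62)² + (5.81)²) = 7.422 km.

7.4 km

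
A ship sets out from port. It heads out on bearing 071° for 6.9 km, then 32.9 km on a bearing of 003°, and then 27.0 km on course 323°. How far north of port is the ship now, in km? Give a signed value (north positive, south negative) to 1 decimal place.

56.7 km

Leg 1 (071°, 6.9 km): east 6.9 sin 71° = 6.52, north 6.9 cos 71° = 2.25
Leg 2 (003°, 32.9 km): east 32.9 sin 3° = 1.72, north 32.9 cos 3° = 32.85
Leg 3 (323°, 27.0 km): east 27.0 sin 323° = -16.25, north 27.0 cos 323° = 21.56
Net north component: 56.66 km.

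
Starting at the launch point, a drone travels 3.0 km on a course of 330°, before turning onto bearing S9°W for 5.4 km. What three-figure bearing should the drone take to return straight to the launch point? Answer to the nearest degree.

Leg 1 (330°, 3.0 km): east 3.0 sin 330° = -1.50, north 3.0 cos 330° = 2.60
Leg 2 (S9°W, 5.4 km): east 5.4 sin 189° = -0.84, north 5.4 cos 189° = -5.33
Net displacement: -2.34 east, -2.74 north. Direction back to start is (2.34, 2.74): bearing = atan2(2.34, 2.74) mod 360° = 40.60° ≈ 041°.

041°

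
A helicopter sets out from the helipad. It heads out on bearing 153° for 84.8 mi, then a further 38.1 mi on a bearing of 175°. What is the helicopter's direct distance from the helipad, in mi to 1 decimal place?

Leg 1 (153°, 84.8 mi): east 84.8 sin 153° = 38.50, north 84.8 cos 153° = -75.56
Leg 2 (175°, 38.1 mi): east 38.1 sin 175° = 3.32, north 38.1 cos 175° = -37.96
Net: 41.82 east, -113.51 north. Distance = √((41.82)² + (-113.51)²) = 120.971 mi.

121.0 mi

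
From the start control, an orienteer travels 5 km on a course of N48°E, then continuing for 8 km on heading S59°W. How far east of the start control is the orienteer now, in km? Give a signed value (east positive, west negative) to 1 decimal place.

Leg 1 (N48°E, 5 km): east 5 sin 48° = 3.72, north 5 cos 48° = 3.35
Leg 2 (S59°W, 8 km): east 8 sin 239° = -6.86, north 8 cos 239° = -4.12
Net east component: -3.14 km.

-3.1 km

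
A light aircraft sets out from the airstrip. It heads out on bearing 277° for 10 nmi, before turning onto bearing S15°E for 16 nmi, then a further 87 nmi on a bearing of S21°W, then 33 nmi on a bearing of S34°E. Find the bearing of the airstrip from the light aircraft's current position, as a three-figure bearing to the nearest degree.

Leg 1 (277°, 10 nmi): east 10 sin 277° = -9.93, north 10 cos 277° = 1.22
Leg 2 (S15°E, 16 nmi): east 16 sin 165° = 4.14, north 16 cos 165° = -15.45
Leg 3 (S21°W, 87 nmi): east 87 sin 201° = -31.18, north 87 cos 201° = -81.22
Leg 4 (S34°E, 33 nmi): east 33 sin 146° = 18.45, north 33 cos 146° = -27.36
Net displacement: -18.51 east, -122.82 north. Direction back to start is (18.51, 122.82): bearing = atan2(18.51, 122.82) mod 360° = 8.57° ≈ 009°.

009°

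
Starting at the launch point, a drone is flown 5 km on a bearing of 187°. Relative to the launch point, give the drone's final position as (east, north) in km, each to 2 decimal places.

(-0.61, -4.96)

Leg 1 (187°, 5 km): east 5 sin 187° = -0.61, north 5 cos 187° = -4.96
Summing: -0.61 km east, -4.96 km north → (-0.61, -4.96).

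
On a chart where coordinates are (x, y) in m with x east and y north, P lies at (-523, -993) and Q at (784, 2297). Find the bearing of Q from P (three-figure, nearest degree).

022°

Δeast = 784 − -523 = 1307.00; Δnorth = 2297 − -993 = 3290.00.
Bearing = atan2(Δeast, Δnorth) mod 360° = 21.67° ≈ 022°.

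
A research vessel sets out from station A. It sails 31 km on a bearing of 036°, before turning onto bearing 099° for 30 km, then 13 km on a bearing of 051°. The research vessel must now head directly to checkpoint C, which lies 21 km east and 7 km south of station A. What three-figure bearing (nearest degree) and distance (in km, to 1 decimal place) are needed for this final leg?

Leg 1 (036°, 31 km): east 31 sin 36° = 18.22, north 31 cos 36° = 25.08
Leg 2 (099°, 30 km): east 30 sin 99° = 29.63, north 30 cos 99° = -4.69
Leg 3 (051°, 13 km): east 13 sin 51° = 10.10, north 13 cos 51° = 8.18
Current position: (57.95, 28.57). Target: (21, -7). Remaining: Δeast = -36.95, Δnorth = -35.57.
Bearing = atan2(-36.95, -35.57) mod 360° = 226.10°; distance = √((-36.95)² + (-35.57)²) = 51.291 km.

226°, 51.3 km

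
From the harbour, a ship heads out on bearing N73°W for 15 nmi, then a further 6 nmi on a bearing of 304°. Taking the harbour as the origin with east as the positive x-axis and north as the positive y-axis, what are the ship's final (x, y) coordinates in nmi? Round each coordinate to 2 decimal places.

(-19.32, 7.74)

Leg 1 (N73°W, 15 nmi): east 15 sin 287° = -14.34, north 15 cos 287° = 4.39
Leg 2 (304°, 6 nmi): east 6 sin 304° = -4.97, north 6 cos 304° = 3.36
Summing: -19.32 nmi east, 7.74 nmi north → (-19.32, 7.74).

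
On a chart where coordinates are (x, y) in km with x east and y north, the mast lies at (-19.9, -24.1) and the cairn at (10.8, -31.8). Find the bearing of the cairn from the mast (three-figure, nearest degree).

104°

Δeast = 10.8 − -19.9 = 30.70; Δnorth = -31.8 − -24.1 = -7.70.
Bearing = atan2(Δeast, Δnorth) mod 360° = 104.08° ≈ 104°.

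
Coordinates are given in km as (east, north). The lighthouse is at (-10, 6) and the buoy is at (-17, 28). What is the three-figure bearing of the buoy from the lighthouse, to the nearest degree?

Δeast = -17 − -10 = -7.00; Δnorth = 28 − 6 = 22.00.
Bearing = atan2(Δeast, Δnorth) mod 360° = 342.35° ≈ 342°.

342°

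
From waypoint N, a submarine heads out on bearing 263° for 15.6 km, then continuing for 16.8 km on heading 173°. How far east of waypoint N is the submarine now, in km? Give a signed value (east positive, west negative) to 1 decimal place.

Leg 1 (263°, 15.6 km): east 15.6 sin 263° = -15.48, north 15.6 cos 263° = -1.90
Leg 2 (173°, 16.8 km): east 16.8 sin 173° = 2.05, north 16.8 cos 173° = -16.67
Net east component: -13.44 km.

-13.4 km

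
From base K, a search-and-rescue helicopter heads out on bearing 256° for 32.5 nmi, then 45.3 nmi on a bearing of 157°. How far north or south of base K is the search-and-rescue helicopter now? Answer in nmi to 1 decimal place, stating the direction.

49.6 nmi south

Leg 1 (256°, 32.5 nmi): east 32.5 sin 256° = -31.53, north 32.5 cos 256° = -7.86
Leg 2 (157°, 45.3 nmi): east 45.3 sin 157° = 17.70, north 45.3 cos 157° = -41.70
Net north component: -49.56 nmi.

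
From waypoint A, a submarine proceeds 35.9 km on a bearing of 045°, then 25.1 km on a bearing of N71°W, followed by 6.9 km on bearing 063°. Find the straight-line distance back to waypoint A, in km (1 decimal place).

37.5 km

Leg 1 (045°, 35.9 km): east 35.9 sin 45° = 25.39, north 35.9 cos 45° = 25.39
Leg 2 (N71°W, 25.1 km): east 25.1 sin 289° = -23.73, north 25.1 cos 289° = 8.17
Leg 3 (063°, 6.9 km): east 6.9 sin 63° = 6.15, north 6.9 cos 63° = 3.13
Net: 7.80 east, 36.69 north. Distance = √((7.80)² + (36.69)²) = 37.510 km.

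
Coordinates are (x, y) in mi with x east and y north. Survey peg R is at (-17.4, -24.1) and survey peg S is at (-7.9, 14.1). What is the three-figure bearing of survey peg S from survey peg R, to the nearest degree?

Δeast = -7.9 − -17.4 = 9.50; Δnorth = 14.1 − -24.1 = 38.20.
Bearing = atan2(Δeast, Δnorth) mod 360° = 13.97° ≈ 014°.

014°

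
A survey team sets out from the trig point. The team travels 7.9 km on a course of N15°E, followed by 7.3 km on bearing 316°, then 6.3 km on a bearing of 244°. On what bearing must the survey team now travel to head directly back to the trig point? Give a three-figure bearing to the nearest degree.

Leg 1 (N15°E, 7.9 km): east 7.9 sin 15° = 2.04, north 7.9 cos 15° = 7.63
Leg 2 (316°, 7.3 km): east 7.3 sin 316° = -5.07, north 7.3 cos 316° = 5.25
Leg 3 (244°, 6.3 km): east 6.3 sin 244° = -5.66, north 6.3 cos 244° = -2.76
Net displacement: -8.69 east, 10.12 north. Direction back to start is (8.69, -10.12): bearing = atan2(8.69, -10.12) mod 360° = 139.35° ≈ 139°.

139°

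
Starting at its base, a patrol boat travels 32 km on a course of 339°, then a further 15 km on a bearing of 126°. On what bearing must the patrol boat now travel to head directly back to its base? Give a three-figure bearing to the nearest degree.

Leg 1 (339°, 32 km): east 32 sin 339° = -11.47, north 32 cos 339° = 29.87
Leg 2 (126°, 15 km): east 15 sin 126° = 12.14, north 15 cos 126° = -8.82
Net displacement: 0.67 east, 21.06 north. Direction back to start is (-0.67, -21.06): bearing = atan2(-0.67, -21.06) mod 360° = 181.82° ≈ 182°.

182°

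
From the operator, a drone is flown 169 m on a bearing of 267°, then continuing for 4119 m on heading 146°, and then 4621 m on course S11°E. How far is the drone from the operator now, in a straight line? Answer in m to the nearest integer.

8512 m

Leg 1 (267°, 169 m): east 169 sin 267° = -168.77, north 169 cos 267° = -8.84
Leg 2 (146°, 4119 m): east 4119 sin 146° = 2303.32, north 4119 cos 146° = -3414.81
Leg 3 (S11°E, 4621 m): east 4621 sin 169° = 881.73, north 4621 cos 169° = -4536.10
Net: 3016.28 east, -7959.75 north. Distance = √((3016.28)² + (-7959.75)²) = 8512.082 m.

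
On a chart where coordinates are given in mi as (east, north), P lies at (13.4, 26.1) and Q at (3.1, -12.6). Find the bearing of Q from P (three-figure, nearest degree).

Δeast = 3.1 − 13.4 = -10.30; Δnorth = -12.6 − 26.1 = -38.70.
Bearing = atan2(Δeast, Δnorth) mod 360° = 194.90° ≈ 195°.

195°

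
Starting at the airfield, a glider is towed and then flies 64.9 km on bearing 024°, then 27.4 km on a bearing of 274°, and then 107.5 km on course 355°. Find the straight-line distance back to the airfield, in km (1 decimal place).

168.6 km

Leg 1 (024°, 64.9 km): east 64.9 sin 24° = 26.40, north 64.9 cos 24° = 59.29
Leg 2 (274°, 27.4 km): east 27.4 sin 274° = -27.33, north 27.4 cos 274° = 1.91
Leg 3 (355°, 107.5 km): east 107.5 sin 355° = -9.37, north 107.5 cos 355° = 107.09
Net: -10.31 east, 168.29 north. Distance = √((-10.31)² + (168.29)²) = 168.607 km.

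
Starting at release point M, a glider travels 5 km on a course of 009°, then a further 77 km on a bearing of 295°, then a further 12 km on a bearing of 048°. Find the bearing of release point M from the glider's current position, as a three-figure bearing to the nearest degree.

Leg 1 (009°, 5 km): east 5 sin 9° = 0.78, north 5 cos 9° = 4.94
Leg 2 (295°, 77 km): east 77 sin 295° = -69.79, north 77 cos 295° = 32.54
Leg 3 (048°, 12 km): east 12 sin 48° = 8.92, north 12 cos 48° = 8.03
Net displacement: -60.09 east, 45.51 north. Direction back to start is (60.09, -45.51): bearing = atan2(60.09, -45.51) mod 360° = 127.14° ≈ 127°.

127°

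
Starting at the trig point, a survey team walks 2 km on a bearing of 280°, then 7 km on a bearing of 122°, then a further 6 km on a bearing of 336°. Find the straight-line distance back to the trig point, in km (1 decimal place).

2.6 km

Leg 1 (280°, 2 km): east 2 sin 280° = -1.97, north 2 cos 280° = 0.35
Leg 2 (122°, 7 km): east 7 sin 122° = 5.94, north 7 cos 122° = -3.71
Leg 3 (336°, 6 km): east 6 sin 336° = -2.44, north 6 cos 336° = 5.48
Net: 1.53 east, 2.12 north. Distance = √((1.53)² + (2.12)²) = 2.612 km.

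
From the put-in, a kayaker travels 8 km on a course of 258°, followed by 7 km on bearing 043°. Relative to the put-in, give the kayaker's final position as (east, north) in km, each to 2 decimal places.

(-3.05, 3.46)

Leg 1 (258°, 8 km): east 8 sin 258° = -7.83, north 8 cos 258° = -1.66
Leg 2 (043°, 7 km): east 7 sin 43° = 4.77, north 7 cos 43° = 5.12
Summing: -3.05 km east, 3.46 km north → (-3.05, 3.46).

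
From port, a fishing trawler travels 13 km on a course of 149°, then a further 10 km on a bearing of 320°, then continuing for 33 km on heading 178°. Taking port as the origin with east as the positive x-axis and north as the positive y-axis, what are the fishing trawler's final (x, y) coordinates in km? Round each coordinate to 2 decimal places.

Leg 1 (149°, 13 km): east 13 sin 149° = 6.70, north 13 cos 149° = -11.14
Leg 2 (320°, 10 km): east 10 sin 320° = -6.43, north 10 cos 320° = 7.66
Leg 3 (178°, 33 km): east 33 sin 178° = 1.15, north 33 cos 178° = -32.98
Summing: 1.42 km east, -36.46 km north → (1.42, -36.46).

(1.42, -36.46)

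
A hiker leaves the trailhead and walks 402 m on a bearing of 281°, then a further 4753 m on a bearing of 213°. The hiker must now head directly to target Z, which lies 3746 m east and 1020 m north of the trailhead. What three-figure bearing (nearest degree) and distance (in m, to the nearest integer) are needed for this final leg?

Leg 1 (281°, 402 m): east 402 sin 281° = -394.61, north 402 cos 281° = 76.71
Leg 2 (213°, 4753 m): east 4753 sin 213° = -2588.67, north 4753 cos 213° = -3986.20
Current position: (-2983.28, -3909.50). Target: (3746, 1020). Remaining: Δeast = 6729.28, Δnorth = 4929.50.
Bearing = atan2(6729.28, 4929.50) mod 360° = 53.78°; distance = √((6729.28)² + (4929.50)²) = 8341.654 m.

054°, 8342 m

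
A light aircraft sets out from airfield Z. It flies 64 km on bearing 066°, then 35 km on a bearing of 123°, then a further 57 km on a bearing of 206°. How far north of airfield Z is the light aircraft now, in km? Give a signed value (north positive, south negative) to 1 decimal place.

-44.3 km

Leg 1 (066°, 64 km): east 64 sin 66° = 58.47, north 64 cos 66° = 26.03
Leg 2 (123°, 35 km): east 35 sin 123° = 29.35, north 35 cos 123° = -19.06
Leg 3 (206°, 57 km): east 57 sin 206° = -24.99, north 57 cos 206° = -51.23
Net north component: -44.26 km.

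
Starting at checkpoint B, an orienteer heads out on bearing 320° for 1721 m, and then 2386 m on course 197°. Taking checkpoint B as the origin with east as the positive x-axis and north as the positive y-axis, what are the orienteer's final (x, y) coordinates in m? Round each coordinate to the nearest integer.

(-1804, -963)

Leg 1 (320°, 1721 m): east 1721 sin 320° = -1106.24, north 1721 cos 320° = 1318.36
Leg 2 (197°, 2386 m): east 2386 sin 197° = -697.60, north 2386 cos 197° = -2281.74
Summing: -1803.84 m east, -963.38 m north → (-1804, -963).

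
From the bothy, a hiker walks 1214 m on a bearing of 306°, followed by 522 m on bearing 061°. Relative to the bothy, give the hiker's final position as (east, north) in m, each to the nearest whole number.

(-526, 967)

Leg 1 (306°, 1214 m): east 1214 sin 306° = -982.15, north 1214 cos 306° = 713.57
Leg 2 (061°, 522 m): east 522 sin 61° = 456.55, north 522 cos 61° = 253.07
Summing: -525.60 m east, 966.64 m north → (-526, 967).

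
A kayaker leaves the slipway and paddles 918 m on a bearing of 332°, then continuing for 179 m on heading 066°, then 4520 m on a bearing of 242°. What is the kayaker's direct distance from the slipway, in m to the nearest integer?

Leg 1 (332°, 918 m): east 918 sin 332° = -430.97, north 918 cos 332° = 810.55
Leg 2 (066°, 179 m): east 179 sin 66° = 163.52, north 179 cos 66° = 72.81
Leg 3 (242°, 4520 m): east 4520 sin 242° = -3990.92, north 4520 cos 242° = -2122.01
Net: -4258.37 east, -1238.66 north. Distance = √((-4258.37)² + (-1238.66)²) = 4434.864 m.

4435 m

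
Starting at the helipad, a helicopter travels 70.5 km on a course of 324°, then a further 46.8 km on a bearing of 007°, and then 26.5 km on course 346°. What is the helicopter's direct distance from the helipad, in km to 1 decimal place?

Leg 1 (324°, 70.5 km): east 70.5 sin 324° = -41.44, north 70.5 cos 324° = 57.04
Leg 2 (007°, 46.8 km): east 46.8 sin 7° = 5.70, north 46.8 cos 7° = 46.45
Leg 3 (346°, 26.5 km): east 26.5 sin 346° = -6.41, north 26.5 cos 346° = 25.71
Net: -42.15 east, 129.20 north. Distance = √((-42.15)² + (129.20)²) = 135.900 km.

135.9 km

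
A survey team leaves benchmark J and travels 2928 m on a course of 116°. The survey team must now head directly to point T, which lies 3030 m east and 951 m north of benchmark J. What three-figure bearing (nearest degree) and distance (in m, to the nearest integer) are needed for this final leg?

010°, 2270 m

Leg 1 (116°, 2928 m): east 2928 sin 116° = 2631.67, north 2928 cos 116° = -1283.55
Current position: (2631.67, -1283.55). Target: (3030, 951). Remaining: Δeast = 398.33, Δnorth = 2234.55.
Bearing = atan2(398.33, 2234.55) mod 360° = 10.11°; distance = √((398.33)² + (2234.55)²) = 2269.776 m.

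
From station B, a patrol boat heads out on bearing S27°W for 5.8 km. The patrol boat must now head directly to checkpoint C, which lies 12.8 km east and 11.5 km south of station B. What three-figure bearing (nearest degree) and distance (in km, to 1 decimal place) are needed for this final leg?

Leg 1 (S27°W, 5.8 km): east 5.8 sin 207° = -2.63, north 5.8 cos 207° = -5.17
Current position: (-2.63, -5.17). Target: (12.8, -11.5). Remaining: Δeast = 15.43, Δnorth = -6.33.
Bearing = atan2(15.43, -6.33) mod 360° = 112.31°; distance = √((15.43)² + (-6.33)²) = 16.682 km.

112°, 16.7 km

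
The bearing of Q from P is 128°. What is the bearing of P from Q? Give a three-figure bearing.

308°

Back-bearing = 128° + 180° = 308°.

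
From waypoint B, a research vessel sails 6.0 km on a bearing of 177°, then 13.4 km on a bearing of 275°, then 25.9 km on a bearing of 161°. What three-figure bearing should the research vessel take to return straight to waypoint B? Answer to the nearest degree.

009°

Leg 1 (177°, 6.0 km): east 6.0 sin 177° = 0.31, north 6.0 cos 177° = -5.99
Leg 2 (275°, 13.4 km): east 13.4 sin 275° = -13.35, north 13.4 cos 275° = 1.17
Leg 3 (161°, 25.9 km): east 25.9 sin 161° = 8.43, north 25.9 cos 161° = -24.49
Net displacement: -4.60 east, -29.31 north. Direction back to start is (4.60, 29.31): bearing = atan2(4.60, 29.31) mod 360° = 8.92° ≈ 009°.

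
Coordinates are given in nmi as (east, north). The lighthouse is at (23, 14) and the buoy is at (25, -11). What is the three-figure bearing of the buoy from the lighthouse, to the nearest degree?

Δeast = 25 − 23 = 2.00; Δnorth = -11 − 14 = -25.00.
Bearing = atan2(Δeast, Δnorth) mod 360° = 175.43° ≈ 175°.

175°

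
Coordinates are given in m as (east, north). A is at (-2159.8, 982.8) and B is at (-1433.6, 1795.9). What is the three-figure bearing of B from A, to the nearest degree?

042°

Δeast = -1433.6 − -2159.8 = 726.20; Δnorth = 1795.9 − 982.8 = 813.10.
Bearing = atan2(Δeast, Δnorth) mod 360° = 41.77° ≈ 042°.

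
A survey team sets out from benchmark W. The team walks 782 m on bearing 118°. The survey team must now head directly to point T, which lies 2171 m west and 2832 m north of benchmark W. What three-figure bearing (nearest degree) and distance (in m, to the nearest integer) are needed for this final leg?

318°, 4292 m

Leg 1 (118°, 782 m): east 782 sin 118° = 690.47, north 782 cos 118° = -367.13
Current position: (690.47, -367.13). Target: (-2171, 2832). Remaining: Δeast = -2861.47, Δnorth = 3199.13.
Bearing = atan2(-2861.47, 3199.13) mod 360° = 318.19°; distance = √((-2861.47)² + (3199.13)²) = 4292.132 m.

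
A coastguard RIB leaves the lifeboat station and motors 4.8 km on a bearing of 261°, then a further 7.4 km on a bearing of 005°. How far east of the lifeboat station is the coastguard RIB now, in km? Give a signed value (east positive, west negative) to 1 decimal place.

-4.1 km

Leg 1 (261°, 4.8 km): east 4.8 sin 261° = -4.74, north 4.8 cos 261° = -0.75
Leg 2 (005°, 7.4 km): east 7.4 sin 5° = 0.64, north 7.4 cos 5° = 7.37
Net east component: -4.10 km.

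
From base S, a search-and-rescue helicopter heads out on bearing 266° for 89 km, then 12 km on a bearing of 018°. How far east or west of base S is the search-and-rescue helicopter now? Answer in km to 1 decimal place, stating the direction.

Leg 1 (266°, 89 km): east 89 sin 266° = -88.78, north 89 cos 266° = -6.21
Leg 2 (018°, 12 km): east 12 sin 18° = 3.71, north 12 cos 18° = 11.41
Net east component: -85.07 km.

85.1 km west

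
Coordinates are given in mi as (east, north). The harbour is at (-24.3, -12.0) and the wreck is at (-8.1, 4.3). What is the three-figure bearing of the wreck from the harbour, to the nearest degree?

Δeast = -8.1 − -24.3 = 16.20; Δnorth = 4.3 − -12.0 = 16.30.
Bearing = atan2(Δeast, Δnorth) mod 360° = 44.82° ≈ 045°.

045°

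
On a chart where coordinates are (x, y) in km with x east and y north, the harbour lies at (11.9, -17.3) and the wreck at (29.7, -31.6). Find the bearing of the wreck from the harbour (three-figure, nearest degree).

Δeast = 29.7 − 11.9 = 17.80; Δnorth = -31.6 − -17.3 = -14.30.
Bearing = atan2(Δeast, Δnorth) mod 360° = 128.78° ≈ 129°.

129°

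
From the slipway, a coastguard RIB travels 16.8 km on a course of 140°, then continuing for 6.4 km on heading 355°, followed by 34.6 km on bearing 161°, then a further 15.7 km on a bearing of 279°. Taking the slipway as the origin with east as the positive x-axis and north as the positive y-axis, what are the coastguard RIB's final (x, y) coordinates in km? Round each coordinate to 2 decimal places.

Leg 1 (140°, 16.8 km): east 16.8 sin 140° = 10.80, north 16.8 cos 140° = -12.87
Leg 2 (355°, 6.4 km): east 6.4 sin 355° = -0.56, north 6.4 cos 355° = 6.38
Leg 3 (161°, 34.6 km): east 34.6 sin 161° = 11.26, north 34.6 cos 161° = -32.71
Leg 4 (279°, 15.7 km): east 15.7 sin 279° = -15.51, north 15.7 cos 279° = 2.46
Summing: 6.00 km east, -36.75 km north → (6.00, -36.75).

(6.00, -36.75)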